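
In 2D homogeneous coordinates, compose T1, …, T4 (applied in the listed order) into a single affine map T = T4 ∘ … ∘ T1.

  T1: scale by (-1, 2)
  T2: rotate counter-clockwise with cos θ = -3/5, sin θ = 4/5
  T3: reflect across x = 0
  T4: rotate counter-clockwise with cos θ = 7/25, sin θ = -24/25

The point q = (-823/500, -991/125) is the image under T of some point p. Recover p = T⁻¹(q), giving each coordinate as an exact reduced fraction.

T1 = [-1 0 0; 0 2 0; 0 0 1]
T2·T1 = [3/5 -8/5 0; -4/5 -6/5 0; 0 0 1]
T3·…·T1 = [-3/5 8/5 0; -4/5 -6/5 0; 0 0 1]
T4·…·T1 = [-117/125 -88/125 0; 44/125 -234/125 0; 0 0 1]
det M = 2; M⁻¹ = [-117/125 44/125 0; -22/125 -117/250 0; 0 0 1]
M⁻¹ · (-823/500, -991/125)ᵀ = (-5/4, 4)ᵀ

p = (-5/4, 4)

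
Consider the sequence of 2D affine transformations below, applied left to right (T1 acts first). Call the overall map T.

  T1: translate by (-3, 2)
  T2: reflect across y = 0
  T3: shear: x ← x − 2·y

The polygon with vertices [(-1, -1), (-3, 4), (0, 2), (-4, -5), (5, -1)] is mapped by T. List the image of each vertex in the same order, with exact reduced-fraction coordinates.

T1 translate by (-3, 2): (-1, -1) → (-4, 1); (-3, 4) → (-6, 6); (0, 2) → (-3, 4); (-4, -5) → (-7, -3); (5, -1) → (2, 1)
T2 reflect across y = 0: (-4, 1) → (-4, -1); (-6, 6) → (-6, -6); (-3, 4) → (-3, -4); (-7, -3) → (-7, 3); (2, 1) → (2, -1)
T3 shear: x ← x − 2·y: (-4, -1) → (-2, -1); (-6, -6) → (6, -6); (-3, -4) → (5, -4); (-7, 3) → (-13, 3); (2, -1) → (4, -1)

image vertices: (-2, -1), (6, -6), (5, -4), (-13, 3), (4, -1)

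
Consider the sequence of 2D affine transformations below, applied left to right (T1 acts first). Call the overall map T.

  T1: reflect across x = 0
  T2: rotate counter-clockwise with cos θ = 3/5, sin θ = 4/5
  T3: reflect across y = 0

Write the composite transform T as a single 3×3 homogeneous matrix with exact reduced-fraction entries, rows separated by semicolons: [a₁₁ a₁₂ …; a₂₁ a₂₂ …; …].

T = [-3/5 -4/5 0; 4/5 -3/5 0; 0 0 1]

T1 = [-1 0 0; 0 1 0; 0 0 1]
T2·T1 = [-3/5 -4/5 0; -4/5 3/5 0; 0 0 1]
T3·…·T1 = [-3/5 -4/5 0; 4/5 -3/5 0; 0 0 1]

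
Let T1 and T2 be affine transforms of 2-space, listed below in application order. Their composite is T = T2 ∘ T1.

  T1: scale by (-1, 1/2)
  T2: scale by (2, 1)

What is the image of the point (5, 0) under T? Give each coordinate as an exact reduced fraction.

T(p) = (-10, 0)

T1 scale by (-1, 1/2): (5, 0) → (-5, 0)
T2 scale by (2, 1): (-5, 0) → (-10, 0)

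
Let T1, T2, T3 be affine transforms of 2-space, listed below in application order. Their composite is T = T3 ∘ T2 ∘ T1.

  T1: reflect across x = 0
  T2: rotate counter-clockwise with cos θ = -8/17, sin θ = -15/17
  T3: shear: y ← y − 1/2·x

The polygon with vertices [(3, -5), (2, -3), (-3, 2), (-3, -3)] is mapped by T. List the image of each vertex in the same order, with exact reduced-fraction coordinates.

image vertices: (-3, 13/2), (-29/17, 137/34), (6/17, -64/17), (-69/17, 27/34)

T1 reflect across x = 0: (3, -5) → (-3, -5); (2, -3) → (-2, -3); (-3, 2) → (3, 2); (-3, -3) → (3, -3)
T2 rotate counter-clockwise with cos θ = -8/17, sin θ = -15/17: (-3, -5) → (-3, 5); (-2, -3) → (-29/17, 54/17); (3, 2) → (6/17, -61/17); (3, -3) → (-69/17, -21/17)
T3 shear: y ← y − 1/2·x: (-3, 5) → (-3, 13/2); (-29/17, 54/17) → (-29/17, 137/34); (6/17, -61/17) → (6/17, -64/17); (-69/17, -21/17) → (-69/17, 27/34)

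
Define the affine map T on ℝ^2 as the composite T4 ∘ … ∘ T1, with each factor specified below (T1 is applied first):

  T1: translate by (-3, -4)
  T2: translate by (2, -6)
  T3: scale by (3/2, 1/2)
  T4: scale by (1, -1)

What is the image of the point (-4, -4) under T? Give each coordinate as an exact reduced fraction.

T1 translate by (-3, -4): (-4, -4) → (-7, -8)
T2 translate by (2, -6): (-7, -8) → (-5, -14)
T3 scale by (3/2, 1/2): (-5, -14) → (-15/2, -7)
T4 scale by (1, -1): (-15/2, -7) → (-15/2, 7)

T(p) = (-15/2, 7)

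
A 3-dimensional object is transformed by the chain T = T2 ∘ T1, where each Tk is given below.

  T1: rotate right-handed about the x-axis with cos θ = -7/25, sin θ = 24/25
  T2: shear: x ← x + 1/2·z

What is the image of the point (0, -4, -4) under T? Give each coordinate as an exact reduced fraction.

T(p) = (-34/25, 124/25, -68/25)

T1 rotate right-handed about the x-axis with cos θ = -7/25, sin θ = 24/25: (0, -4, -4) → (0, 124/25, -68/25)
T2 shear: x ← x + 1/2·z: (0, 124/25, -68/25) → (-34/25, 124/25, -68/25)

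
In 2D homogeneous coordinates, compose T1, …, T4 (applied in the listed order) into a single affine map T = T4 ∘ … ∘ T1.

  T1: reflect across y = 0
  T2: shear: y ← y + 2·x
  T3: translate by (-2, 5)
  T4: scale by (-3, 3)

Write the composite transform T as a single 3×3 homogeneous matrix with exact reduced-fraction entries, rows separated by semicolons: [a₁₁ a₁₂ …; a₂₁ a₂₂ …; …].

T = [-3 0 6; 6 -3 15; 0 0 1]

T1 = [1 0 0; 0 -1 0; 0 0 1]
T2·T1 = [1 0 0; 2 -1 0; 0 0 1]
T3·…·T1 = [1 0 -2; 2 -1 5; 0 0 1]
T4·…·T1 = [-3 0 6; 6 -3 15; 0 0 1]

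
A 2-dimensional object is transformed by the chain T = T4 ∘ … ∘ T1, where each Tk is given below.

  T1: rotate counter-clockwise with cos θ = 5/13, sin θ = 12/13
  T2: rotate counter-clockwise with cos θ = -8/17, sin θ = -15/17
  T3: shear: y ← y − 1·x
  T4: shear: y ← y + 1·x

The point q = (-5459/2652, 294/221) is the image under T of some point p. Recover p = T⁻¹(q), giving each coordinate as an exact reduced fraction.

p = (-7/3, -3/4)

T1 = [5/13 -12/13 0; 12/13 5/13 0; 0 0 1]
T2·T1 = [140/221 171/221 0; -171/221 140/221 0; 0 0 1]
T3·…·T1 = [140/221 171/221 0; -311/221 -31/221 0; 0 0 1]
T4·…·T1 = [140/221 171/221 0; -171/221 140/221 0; 0 0 1]
det M = 1; M⁻¹ = [140/221 -171/221 0; 171/221 140/221 0; 0 0 1]
M⁻¹ · (-5459/2652, 294/221)ᵀ = (-7/3, -3/4)ᵀ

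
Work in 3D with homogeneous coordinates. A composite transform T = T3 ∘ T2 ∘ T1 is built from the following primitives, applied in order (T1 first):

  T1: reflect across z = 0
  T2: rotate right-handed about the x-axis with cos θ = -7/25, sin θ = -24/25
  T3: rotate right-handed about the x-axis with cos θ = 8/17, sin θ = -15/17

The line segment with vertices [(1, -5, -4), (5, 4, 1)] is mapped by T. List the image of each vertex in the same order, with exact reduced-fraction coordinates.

T1 reflect across z = 0: (1, -5, -4) → (1, -5, 4); (5, 4, 1) → (5, 4, -1)
T2 rotate right-handed about the x-axis with cos θ = -7/25, sin θ = -24/25: (1, -5, 4) → (1, 131/25, 92/25); (5, 4, -1) → (5, -52/25, -89/25)
T3 rotate right-handed about the x-axis with cos θ = 8/17, sin θ = -15/17: (1, 131/25, 92/25) → (1, 2428/425, -1229/425); (5, -52/25, -89/25) → (5, -103/25, 4/25)

image vertices: (1, 2428/425, -1229/425), (5, -103/25, 4/25)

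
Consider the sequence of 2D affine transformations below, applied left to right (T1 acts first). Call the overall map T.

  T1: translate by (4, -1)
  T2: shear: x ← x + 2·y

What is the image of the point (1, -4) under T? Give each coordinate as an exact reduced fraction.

T(p) = (-5, -5)

T1 translate by (4, -1): (1, -4) → (5, -5)
T2 shear: x ← x + 2·y: (5, -5) → (-5, -5)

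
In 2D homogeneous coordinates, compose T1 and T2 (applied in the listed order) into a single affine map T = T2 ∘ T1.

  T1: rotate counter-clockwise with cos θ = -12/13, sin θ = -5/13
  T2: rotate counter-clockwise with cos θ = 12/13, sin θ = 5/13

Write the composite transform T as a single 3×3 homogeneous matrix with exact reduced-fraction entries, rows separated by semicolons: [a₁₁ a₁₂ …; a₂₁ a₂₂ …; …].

T = [-119/169 120/169 0; -120/169 -119/169 0; 0 0 1]

T1 = [-12/13 5/13 0; -5/13 -12/13 0; 0 0 1]
T2·T1 = [-119/169 120/169 0; -120/169 -119/169 0; 0 0 1]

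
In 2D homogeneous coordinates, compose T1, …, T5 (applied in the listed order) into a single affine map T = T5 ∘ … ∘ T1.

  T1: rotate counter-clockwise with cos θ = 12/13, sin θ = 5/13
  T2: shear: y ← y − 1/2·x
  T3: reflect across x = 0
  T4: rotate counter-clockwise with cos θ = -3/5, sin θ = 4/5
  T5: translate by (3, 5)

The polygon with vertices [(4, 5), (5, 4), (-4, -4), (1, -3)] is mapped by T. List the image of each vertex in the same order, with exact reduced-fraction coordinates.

T1 rotate counter-clockwise with cos θ = 12/13, sin θ = 5/13: (4, 5) → (23/13, 80/13); (5, 4) → (40/13, 73/13); (-4, -4) → (-28/13, -68/13); (1, -3) → (27/13, -31/13)
T2 shear: y ← y − 1/2·x: (23/13, 80/13) → (23/13, 137/26); (40/13, 73/13) → (40/13, 53/13); (-28/13, -68/13) → (-28/13, -54/13); (27/13, -31/13) → (27/13, -89/26)
T3 reflect across x = 0: (23/13, 137/26) → (-23/13, 137/26); (40/13, 53/13) → (-40/13, 53/13); (-28/13, -54/13) → (28/13, -54/13); (27/13, -89/26) → (-27/13, -89/26)
T4 rotate counter-clockwise with cos θ = -3/5, sin θ = 4/5: (-23/13, 137/26) → (-41/13, -119/26); (-40/13, 53/13) → (-92/65, -319/65); (28/13, -54/13) → (132/65, 274/65); (-27/13, -89/26) → (259/65, 51/130)
T5 translate by (3, 5): (-41/13, -119/26) → (-2/13, 11/26); (-92/65, -319/65) → (103/65, 6/65); (132/65, 274/65) → (327/65, 599/65); (259/65, 51/130) → (454/65, 701/130)

image vertices: (-2/13, 11/26), (103/65, 6/65), (327/65, 599/65), (454/65, 701/130)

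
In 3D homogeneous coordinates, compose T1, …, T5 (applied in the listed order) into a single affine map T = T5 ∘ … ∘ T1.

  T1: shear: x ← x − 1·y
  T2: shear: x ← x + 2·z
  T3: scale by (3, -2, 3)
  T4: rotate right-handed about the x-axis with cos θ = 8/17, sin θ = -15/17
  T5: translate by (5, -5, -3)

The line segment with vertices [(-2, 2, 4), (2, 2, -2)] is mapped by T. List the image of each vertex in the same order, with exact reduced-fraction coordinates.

T1 shear: x ← x − 1·y: (-2, 2, 4) → (-4, 2, 4); (2, 2, -2) → (0, 2, -2)
T2 shear: x ← x + 2·z: (-4, 2, 4) → (4, 2, 4); (0, 2, -2) → (-4, 2, -2)
T3 scale by (3, -2, 3): (4, 2, 4) → (12, -4, 12); (-4, 2, -2) → (-12, -4, -6)
T4 rotate right-handed about the x-axis with cos θ = 8/17, sin θ = -15/17: (12, -4, 12) → (12, 148/17, 156/17); (-12, -4, -6) → (-12, -122/17, 12/17)
T5 translate by (5, -5, -3): (12, 148/17, 156/17) → (17, 63/17, 105/17); (-12, -122/17, 12/17) → (-7, -207/17, -39/17)

image vertices: (17, 63/17, 105/17), (-7, -207/17, -39/17)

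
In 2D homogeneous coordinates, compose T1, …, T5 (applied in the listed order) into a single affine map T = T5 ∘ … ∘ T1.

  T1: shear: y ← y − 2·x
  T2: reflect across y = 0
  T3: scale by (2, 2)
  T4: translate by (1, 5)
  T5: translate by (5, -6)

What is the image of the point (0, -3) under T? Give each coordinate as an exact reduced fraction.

T(p) = (6, 5)

T1 shear: y ← y − 2·x: (0, -3) → (0, -3)
T2 reflect across y = 0: (0, -3) → (0, 3)
T3 scale by (2, 2): (0, 3) → (0, 6)
T4 translate by (1, 5): (0, 6) → (1, 11)
T5 translate by (5, -6): (1, 11) → (6, 5)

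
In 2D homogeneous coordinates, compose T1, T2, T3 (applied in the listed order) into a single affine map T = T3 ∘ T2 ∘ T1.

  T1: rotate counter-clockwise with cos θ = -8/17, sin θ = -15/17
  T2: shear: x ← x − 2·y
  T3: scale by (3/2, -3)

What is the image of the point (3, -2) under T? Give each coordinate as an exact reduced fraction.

T(p) = (6/17, 87/17)

T1 rotate counter-clockwise with cos θ = -8/17, sin θ = -15/17: (3, -2) → (-54/17, -29/17)
T2 shear: x ← x − 2·y: (-54/17, -29/17) → (4/17, -29/17)
T3 scale by (3/2, -3): (4/17, -29/17) → (6/17, 87/17)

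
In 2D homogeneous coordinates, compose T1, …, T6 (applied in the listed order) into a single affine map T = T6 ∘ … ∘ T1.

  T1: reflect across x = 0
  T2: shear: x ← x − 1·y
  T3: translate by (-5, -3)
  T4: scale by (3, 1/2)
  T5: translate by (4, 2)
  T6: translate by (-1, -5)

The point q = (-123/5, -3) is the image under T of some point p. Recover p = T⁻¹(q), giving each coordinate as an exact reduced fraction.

p = (6/5, 3)

T1 = [-1 0 0; 0 1 0; 0 0 1]
T2·T1 = [-1 -1 0; 0 1 0; 0 0 1]
T3·…·T1 = [-1 -1 -5; 0 1 -3; 0 0 1]
T4·…·T1 = [-3 -3 -15; 0 1/2 -3/2; 0 0 1]
T5·…·T1 = [-3 -3 -11; 0 1/2 1/2; 0 0 1]
T6·…·T1 = [-3 -3 -12; 0 1/2 -9/2; 0 0 1]
det M = -3/2; M⁻¹ = [-1/3 -2 -13; 0 2 9; 0 0 1]
M⁻¹ · (-123/5, -3)ᵀ = (6/5, 3)ᵀ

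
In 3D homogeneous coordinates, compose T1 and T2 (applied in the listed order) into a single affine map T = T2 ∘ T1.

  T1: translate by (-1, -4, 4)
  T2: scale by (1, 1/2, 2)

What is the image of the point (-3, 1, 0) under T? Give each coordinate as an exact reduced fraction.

T(p) = (-4, -3/2, 8)

T1 translate by (-1, -4, 4): (-3, 1, 0) → (-4, -3, 4)
T2 scale by (1, 1/2, 2): (-4, -3, 4) → (-4, -3/2, 8)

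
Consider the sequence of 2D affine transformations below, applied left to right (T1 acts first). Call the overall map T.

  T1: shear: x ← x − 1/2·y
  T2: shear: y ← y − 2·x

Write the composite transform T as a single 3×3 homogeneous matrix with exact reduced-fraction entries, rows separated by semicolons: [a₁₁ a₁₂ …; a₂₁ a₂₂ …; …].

T1 = [1 -1/2 0; 0 1 0; 0 0 1]
T2·T1 = [1 -1/2 0; -2 2 0; 0 0 1]

T = [1 -1/2 0; -2 2 0; 0 0 1]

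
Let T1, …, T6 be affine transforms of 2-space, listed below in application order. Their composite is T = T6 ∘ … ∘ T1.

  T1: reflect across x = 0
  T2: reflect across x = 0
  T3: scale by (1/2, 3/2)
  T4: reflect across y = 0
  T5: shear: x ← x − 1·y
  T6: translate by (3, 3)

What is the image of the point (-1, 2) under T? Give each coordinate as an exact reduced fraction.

T(p) = (11/2, 0)

T1 reflect across x = 0: (-1, 2) → (1, 2)
T2 reflect across x = 0: (1, 2) → (-1, 2)
T3 scale by (1/2, 3/2): (-1, 2) → (-1/2, 3)
T4 reflect across y = 0: (-1/2, 3) → (-1/2, -3)
T5 shear: x ← x − 1·y: (-1/2, -3) → (5/2, -3)
T6 translate by (3, 3): (5/2, -3) → (11/2, 0)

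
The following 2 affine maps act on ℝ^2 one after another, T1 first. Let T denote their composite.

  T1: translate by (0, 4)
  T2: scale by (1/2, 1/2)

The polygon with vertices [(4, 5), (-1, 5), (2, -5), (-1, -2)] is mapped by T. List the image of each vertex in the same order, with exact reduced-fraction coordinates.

T1 translate by (0, 4): (4, 5) → (4, 9); (-1, 5) → (-1, 9); (2, -5) → (2, -1); (-1, -2) → (-1, 2)
T2 scale by (1/2, 1/2): (4, 9) → (2, 9/2); (-1, 9) → (-1/2, 9/2); (2, -1) → (1, -1/2); (-1, 2) → (-1/2, 1)

image vertices: (2, 9/2), (-1/2, 9/2), (1, -1/2), (-1/2, 1)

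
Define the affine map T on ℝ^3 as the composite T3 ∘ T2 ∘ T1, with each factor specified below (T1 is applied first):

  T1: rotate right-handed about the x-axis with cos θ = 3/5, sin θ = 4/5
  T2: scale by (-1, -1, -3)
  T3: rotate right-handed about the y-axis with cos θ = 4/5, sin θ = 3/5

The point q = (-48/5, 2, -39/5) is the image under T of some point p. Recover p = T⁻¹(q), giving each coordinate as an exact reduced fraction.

T1 = [1 0 0 0; 0 3/5 -4/5 0; 0 4/5 3/5 0; 0 0 0 1]
T2·T1 = [-1 0 0 0; 0 -3/5 4/5 0; 0 -12/5 -9/5 0; 0 0 0 1]
T3·…·T1 = [-4/5 -36/25 -27/25 0; 0 -3/5 4/5 0; 3/5 -48/25 -36/25 0; 0 0 0 1]
det M = -3; M⁻¹ = [-4/5 0 3/5 0; -4/25 -3/5 -16/75 0; -3/25 4/5 -4/25 0; 0 0 0 1]
M⁻¹ · (-48/5, 2, -39/5)ᵀ = (3, 2, 4)ᵀ

p = (3, 2, 4)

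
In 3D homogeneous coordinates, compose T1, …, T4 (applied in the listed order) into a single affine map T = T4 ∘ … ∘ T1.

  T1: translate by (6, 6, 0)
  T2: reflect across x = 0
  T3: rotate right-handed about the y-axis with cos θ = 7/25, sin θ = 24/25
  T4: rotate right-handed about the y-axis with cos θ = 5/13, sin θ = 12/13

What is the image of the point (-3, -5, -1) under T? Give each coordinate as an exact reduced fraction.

T(p) = (111/65, 1, 173/65)

T1 translate by (6, 6, 0): (-3, -5, -1) → (3, 1, -1)
T2 reflect across x = 0: (3, 1, -1) → (-3, 1, -1)
T3 rotate right-handed about the y-axis with cos θ = 7/25, sin θ = 24/25: (-3, 1, -1) → (-9/5, 1, 13/5)
T4 rotate right-handed about the y-axis with cos θ = 5/13, sin θ = 12/13: (-9/5, 1, 13/5) → (111/65, 1, 173/65)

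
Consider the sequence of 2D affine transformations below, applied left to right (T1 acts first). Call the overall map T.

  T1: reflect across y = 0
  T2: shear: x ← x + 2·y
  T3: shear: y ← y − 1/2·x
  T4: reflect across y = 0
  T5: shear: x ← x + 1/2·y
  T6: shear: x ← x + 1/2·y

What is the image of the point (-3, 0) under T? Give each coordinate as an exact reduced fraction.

T(p) = (-9/2, -3/2)

T1 reflect across y = 0: (-3, 0) → (-3, 0)
T2 shear: x ← x + 2·y: (-3, 0) → (-3, 0)
T3 shear: y ← y − 1/2·x: (-3, 0) → (-3, 3/2)
T4 reflect across y = 0: (-3, 3/2) → (-3, -3/2)
T5 shear: x ← x + 1/2·y: (-3, -3/2) → (-15/4, -3/2)
T6 shear: x ← x + 1/2·y: (-15/4, -3/2) → (-9/2, -3/2)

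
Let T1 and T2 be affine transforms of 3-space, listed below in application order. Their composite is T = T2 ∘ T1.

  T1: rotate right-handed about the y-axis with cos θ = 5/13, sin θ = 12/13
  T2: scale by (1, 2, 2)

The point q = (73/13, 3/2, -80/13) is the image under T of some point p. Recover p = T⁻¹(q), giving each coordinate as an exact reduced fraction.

T1 = [5/13 0 12/13 0; 0 1 0 0; -12/13 0 5/13 0; 0 0 0 1]
T2·T1 = [5/13 0 12/13 0; 0 2 0 0; -24/13 0 10/13 0; 0 0 0 1]
det M = 4; M⁻¹ = [5/13 0 -6/13 0; 0 1/2 0 0; 12/13 0 5/26 0; 0 0 0 1]
M⁻¹ · (73/13, 3/2, -80/13)ᵀ = (5, 3/4, 4)ᵀ

p = (5, 3/4, 4)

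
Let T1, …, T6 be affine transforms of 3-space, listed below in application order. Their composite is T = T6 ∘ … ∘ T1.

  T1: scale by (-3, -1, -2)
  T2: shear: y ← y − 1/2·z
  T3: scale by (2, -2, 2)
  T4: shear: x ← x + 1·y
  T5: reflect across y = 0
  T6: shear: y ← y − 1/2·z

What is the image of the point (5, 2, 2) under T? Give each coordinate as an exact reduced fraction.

T(p) = (-30, 4, -8)

T1 scale by (-3, -1, -2): (5, 2, 2) → (-15, -2, -4)
T2 shear: y ← y − 1/2·z: (-15, -2, -4) → (-15, 0, -4)
T3 scale by (2, -2, 2): (-15, 0, -4) → (-30, 0, -8)
T4 shear: x ← x + 1·y: (-30, 0, -8) → (-30, 0, -8)
T5 reflect across y = 0: (-30, 0, -8) → (-30, 0, -8)
T6 shear: y ← y − 1/2·z: (-30, 0, -8) → (-30, 4, -8)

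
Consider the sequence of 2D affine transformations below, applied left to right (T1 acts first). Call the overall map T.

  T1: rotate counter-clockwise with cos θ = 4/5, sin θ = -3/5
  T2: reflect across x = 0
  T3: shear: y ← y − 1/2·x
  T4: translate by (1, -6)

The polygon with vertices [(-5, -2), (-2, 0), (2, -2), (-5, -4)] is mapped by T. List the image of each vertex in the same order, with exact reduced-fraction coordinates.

image vertices: (31/5, -36/5), (13/5, -28/5), (3/5, -43/5), (37/5, -47/5)

T1 rotate counter-clockwise with cos θ = 4/5, sin θ = -3/5: (-5, -2) → (-26/5, 7/5); (-2, 0) → (-8/5, 6/5); (2, -2) → (2/5, -14/5); (-5, -4) → (-32/5, -1/5)
T2 reflect across x = 0: (-26/5, 7/5) → (26/5, 7/5); (-8/5, 6/5) → (8/5, 6/5); (2/5, -14/5) → (-2/5, -14/5); (-32/5, -1/5) → (32/5, -1/5)
T3 shear: y ← y − 1/2·x: (26/5, 7/5) → (26/5, -6/5); (8/5, 6/5) → (8/5, 2/5); (-2/5, -14/5) → (-2/5, -13/5); (32/5, -1/5) → (32/5, -17/5)
T4 translate by (1, -6): (26/5, -6/5) → (31/5, -36/5); (8/5, 2/5) → (13/5, -28/5); (-2/5, -13/5) → (3/5, -43/5); (32/5, -17/5) → (37/5, -47/5)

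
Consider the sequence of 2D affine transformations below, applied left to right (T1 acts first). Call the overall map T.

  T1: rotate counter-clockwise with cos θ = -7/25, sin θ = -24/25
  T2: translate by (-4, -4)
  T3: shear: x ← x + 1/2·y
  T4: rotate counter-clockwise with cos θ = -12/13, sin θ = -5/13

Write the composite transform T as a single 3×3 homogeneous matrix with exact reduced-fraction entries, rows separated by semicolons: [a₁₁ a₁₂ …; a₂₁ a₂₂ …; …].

T1 = [-7/25 24/25 0; -24/25 -7/25 0; 0 0 1]
T2·T1 = [-7/25 24/25 -4; -24/25 -7/25 -4; 0 0 1]
T3·…·T1 = [-19/25 41/50 -6; -24/25 -7/25 -4; 0 0 1]
T4·…·T1 = [108/325 -281/325 4; 383/325 -37/650 6; 0 0 1]

T = [108/325 -281/325 4; 383/325 -37/650 6; 0 0 1]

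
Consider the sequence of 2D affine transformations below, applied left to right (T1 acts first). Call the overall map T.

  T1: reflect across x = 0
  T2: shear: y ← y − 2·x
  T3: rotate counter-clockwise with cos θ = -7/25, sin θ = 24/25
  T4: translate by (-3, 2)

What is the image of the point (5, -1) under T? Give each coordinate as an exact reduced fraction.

T(p) = (-256/25, -133/25)

T1 reflect across x = 0: (5, -1) → (-5, -1)
T2 shear: y ← y − 2·x: (-5, -1) → (-5, 9)
T3 rotate counter-clockwise with cos θ = -7/25, sin θ = 24/25: (-5, 9) → (-181/25, -183/25)
T4 translate by (-3, 2): (-181/25, -183/25) → (-256/25, -133/25)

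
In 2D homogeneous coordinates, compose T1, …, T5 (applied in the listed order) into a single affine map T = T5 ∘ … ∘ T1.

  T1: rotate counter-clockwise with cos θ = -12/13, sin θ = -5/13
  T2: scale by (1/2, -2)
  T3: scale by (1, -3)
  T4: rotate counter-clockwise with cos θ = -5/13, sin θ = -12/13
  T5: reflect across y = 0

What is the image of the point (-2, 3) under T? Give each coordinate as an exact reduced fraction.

T1 rotate counter-clockwise with cos θ = -12/13, sin θ = -5/13: (-2, 3) → (3, -2)
T2 scale by (1/2, -2): (3, -2) → (3/2, 4)
T3 scale by (1, -3): (3/2, 4) → (3/2, -12)
T4 rotate counter-clockwise with cos θ = -5/13, sin θ = -12/13: (3/2, -12) → (-303/26, 42/13)
T5 reflect across y = 0: (-303/26, 42/13) → (-303/26, -42/13)

T(p) = (-303/26, -42/13)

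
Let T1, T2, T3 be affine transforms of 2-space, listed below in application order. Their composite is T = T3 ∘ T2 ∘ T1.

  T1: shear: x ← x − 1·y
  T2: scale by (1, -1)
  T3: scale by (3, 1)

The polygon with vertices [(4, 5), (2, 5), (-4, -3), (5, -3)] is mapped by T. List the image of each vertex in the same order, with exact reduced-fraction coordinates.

image vertices: (-3, -5), (-9, -5), (-3, 3), (24, 3)

T1 shear: x ← x − 1·y: (4, 5) → (-1, 5); (2, 5) → (-3, 5); (-4, -3) → (-1, -3); (5, -3) → (8, -3)
T2 scale by (1, -1): (-1, 5) → (-1, -5); (-3, 5) → (-3, -5); (-1, -3) → (-1, 3); (8, -3) → (8, 3)
T3 scale by (3, 1): (-1, -5) → (-3, -5); (-3, -5) → (-9, -5); (-1, 3) → (-3, 3); (8, 3) → (24, 3)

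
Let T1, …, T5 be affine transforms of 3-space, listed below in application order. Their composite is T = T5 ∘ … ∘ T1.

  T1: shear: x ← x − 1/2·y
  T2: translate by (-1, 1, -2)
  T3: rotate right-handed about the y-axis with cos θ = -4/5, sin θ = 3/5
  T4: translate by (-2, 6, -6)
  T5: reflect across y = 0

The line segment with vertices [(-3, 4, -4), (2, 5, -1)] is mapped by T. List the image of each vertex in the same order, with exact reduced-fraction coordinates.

T1 shear: x ← x − 1/2·y: (-3, 4, -4) → (-5, 4, -4); (2, 5, -1) → (-1/2, 5, -1)
T2 translate by (-1, 1, -2): (-5, 4, -4) → (-6, 5, -6); (-1/2, 5, -1) → (-3/2, 6, -3)
T3 rotate right-handed about the y-axis with cos θ = -4/5, sin θ = 3/5: (-6, 5, -6) → (6/5, 5, 42/5); (-3/2, 6, -3) → (-3/5, 6, 33/10)
T4 translate by (-2, 6, -6): (6/5, 5, 42/5) → (-4/5, 11, 12/5); (-3/5, 6, 33/10) → (-13/5, 12, -27/10)
T5 reflect across y = 0: (-4/5, 11, 12/5) → (-4/5, -11, 12/5); (-13/5, 12, -27/10) → (-13/5, -12, -27/10)

image vertices: (-4/5, -11, 12/5), (-13/5, -12, -27/10)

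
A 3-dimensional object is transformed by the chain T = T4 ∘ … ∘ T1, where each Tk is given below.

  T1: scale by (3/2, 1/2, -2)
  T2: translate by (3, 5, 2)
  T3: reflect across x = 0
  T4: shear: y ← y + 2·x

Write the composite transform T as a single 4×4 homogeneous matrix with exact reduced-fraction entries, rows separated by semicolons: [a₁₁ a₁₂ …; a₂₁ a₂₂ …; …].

T = [-3/2 0 0 -3; -3 1/2 0 -1; 0 0 -2 2; 0 0 0 1]

T1 = [3/2 0 0 0; 0 1/2 0 0; 0 0 -2 0; 0 0 0 1]
T2·T1 = [3/2 0 0 3; 0 1/2 0 5; 0 0 -2 2; 0 0 0 1]
T3·…·T1 = [-3/2 0 0 -3; 0 1/2 0 5; 0 0 -2 2; 0 0 0 1]
T4·…·T1 = [-3/2 0 0 -3; -3 1/2 0 -1; 0 0 -2 2; 0 0 0 1]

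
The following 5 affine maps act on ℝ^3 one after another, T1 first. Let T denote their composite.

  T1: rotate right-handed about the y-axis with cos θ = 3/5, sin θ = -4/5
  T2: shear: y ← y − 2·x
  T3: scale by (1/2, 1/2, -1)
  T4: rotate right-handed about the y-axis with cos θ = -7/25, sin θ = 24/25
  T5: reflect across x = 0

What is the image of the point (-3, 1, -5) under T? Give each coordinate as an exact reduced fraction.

T(p) = (-1219/250, -17/10, -321/125)

T1 rotate right-handed about the y-axis with cos θ = 3/5, sin θ = -4/5: (-3, 1, -5) → (11/5, 1, -27/5)
T2 shear: y ← y − 2·x: (11/5, 1, -27/5) → (11/5, -17/5, -27/5)
T3 scale by (1/2, 1/2, -1): (11/5, -17/5, -27/5) → (11/10, -17/10, 27/5)
T4 rotate right-handed about the y-axis with cos θ = -7/25, sin θ = 24/25: (11/10, -17/10, 27/5) → (1219/250, -17/10, -321/125)
T5 reflect across x = 0: (1219/250, -17/10, -321/125) → (-1219/250, -17/10, -321/125)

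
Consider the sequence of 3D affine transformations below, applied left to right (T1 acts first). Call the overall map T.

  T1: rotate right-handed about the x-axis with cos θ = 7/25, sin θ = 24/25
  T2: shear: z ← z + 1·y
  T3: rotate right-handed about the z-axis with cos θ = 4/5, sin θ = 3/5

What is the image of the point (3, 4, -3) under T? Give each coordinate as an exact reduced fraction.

T1 rotate right-handed about the x-axis with cos θ = 7/25, sin θ = 24/25: (3, 4, -3) → (3, 4, 3)
T2 shear: z ← z + 1·y: (3, 4, 3) → (3, 4, 7)
T3 rotate right-handed about the z-axis with cos θ = 4/5, sin θ = 3/5: (3, 4, 7) → (0, 5, 7)

T(p) = (0, 5, 7)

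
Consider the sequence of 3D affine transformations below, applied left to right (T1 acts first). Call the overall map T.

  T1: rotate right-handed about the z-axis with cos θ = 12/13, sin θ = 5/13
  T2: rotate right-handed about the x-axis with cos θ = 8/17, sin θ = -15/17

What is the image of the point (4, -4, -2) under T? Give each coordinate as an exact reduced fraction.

T(p) = (68/13, -614/221, 212/221)

T1 rotate right-handed about the z-axis with cos θ = 12/13, sin θ = 5/13: (4, -4, -2) → (68/13, -28/13, -2)
T2 rotate right-handed about the x-axis with cos θ = 8/17, sin θ = -15/17: (68/13, -28/13, -2) → (68/13, -614/221, 212/221)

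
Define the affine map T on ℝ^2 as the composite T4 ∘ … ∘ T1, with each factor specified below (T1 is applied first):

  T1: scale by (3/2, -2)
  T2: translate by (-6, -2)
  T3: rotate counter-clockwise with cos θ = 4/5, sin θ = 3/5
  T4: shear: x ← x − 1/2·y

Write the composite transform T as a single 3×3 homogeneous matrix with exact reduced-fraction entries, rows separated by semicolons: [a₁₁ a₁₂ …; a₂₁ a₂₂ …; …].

T1 = [3/2 0 0; 0 -2 0; 0 0 1]
T2·T1 = [3/2 0 -6; 0 -2 -2; 0 0 1]
T3·…·T1 = [6/5 6/5 -18/5; 9/10 -8/5 -26/5; 0 0 1]
T4·…·T1 = [3/4 2 -1; 9/10 -8/5 -26/5; 0 0 1]

T = [3/4 2 -1; 9/10 -8/5 -26/5; 0 0 1]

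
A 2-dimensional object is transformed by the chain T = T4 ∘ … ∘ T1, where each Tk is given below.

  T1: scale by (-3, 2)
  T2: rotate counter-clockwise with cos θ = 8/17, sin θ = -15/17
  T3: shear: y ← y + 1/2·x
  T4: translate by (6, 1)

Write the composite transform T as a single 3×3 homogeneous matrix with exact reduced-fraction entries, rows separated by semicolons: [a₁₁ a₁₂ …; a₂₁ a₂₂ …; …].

T = [-24/17 30/17 6; 33/17 31/17 1; 0 0 1]

T1 = [-3 0 0; 0 2 0; 0 0 1]
T2·T1 = [-24/17 30/17 0; 45/17 16/17 0; 0 0 1]
T3·…·T1 = [-24/17 30/17 0; 33/17 31/17 0; 0 0 1]
T4·…·T1 = [-24/17 30/17 6; 33/17 31/17 1; 0 0 1]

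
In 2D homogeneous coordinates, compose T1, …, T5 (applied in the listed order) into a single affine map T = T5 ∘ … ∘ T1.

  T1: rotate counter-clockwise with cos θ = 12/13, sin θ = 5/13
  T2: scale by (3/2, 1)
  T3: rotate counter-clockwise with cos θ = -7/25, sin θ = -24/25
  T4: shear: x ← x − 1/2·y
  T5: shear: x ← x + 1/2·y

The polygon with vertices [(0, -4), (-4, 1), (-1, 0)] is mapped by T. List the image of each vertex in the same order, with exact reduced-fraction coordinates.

T1 rotate counter-clockwise with cos θ = 12/13, sin θ = 5/13: (0, -4) → (20/13, -48/13); (-4, 1) → (-53/13, -8/13); (-1, 0) → (-12/13, -5/13)
T2 scale by (3/2, 1): (20/13, -48/13) → (30/13, -48/13); (-53/13, -8/13) → (-159/26, -8/13); (-12/13, -5/13) → (-18/13, -5/13)
T3 rotate counter-clockwise with cos θ = -7/25, sin θ = -24/25: (30/13, -48/13) → (-1362/325, -384/325); (-159/26, -8/13) → (729/650, 1964/325); (-18/13, -5/13) → (6/325, 467/325)
T4 shear: x ← x − 1/2·y: (-1362/325, -384/325) → (-18/5, -384/325); (729/650, 1964/325) → (-19/10, 1964/325); (6/325, 467/325) → (-7/10, 467/325)
T5 shear: x ← x + 1/2·y: (-18/5, -384/325) → (-1362/325, -384/325); (-19/10, 1964/325) → (729/650, 1964/325); (-7/10, 467/325) → (6/325, 467/325)

image vertices: (-1362/325, -384/325), (729/650, 1964/325), (6/325, 467/325)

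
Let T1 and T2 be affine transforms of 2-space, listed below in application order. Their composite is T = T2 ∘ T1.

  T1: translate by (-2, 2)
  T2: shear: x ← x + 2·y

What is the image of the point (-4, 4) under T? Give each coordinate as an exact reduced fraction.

T(p) = (6, 6)

T1 translate by (-2, 2): (-4, 4) → (-6, 6)
T2 shear: x ← x + 2·y: (-6, 6) → (6, 6)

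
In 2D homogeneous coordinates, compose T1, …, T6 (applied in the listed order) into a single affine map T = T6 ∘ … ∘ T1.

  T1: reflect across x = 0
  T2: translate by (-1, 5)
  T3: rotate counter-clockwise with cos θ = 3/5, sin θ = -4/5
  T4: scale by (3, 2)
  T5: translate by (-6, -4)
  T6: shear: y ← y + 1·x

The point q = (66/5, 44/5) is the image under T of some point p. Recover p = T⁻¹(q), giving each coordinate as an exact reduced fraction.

p = (-5, 0)

T1 = [-1 0 0; 0 1 0; 0 0 1]
T2·T1 = [-1 0 -1; 0 1 5; 0 0 1]
T3·…·T1 = [-3/5 4/5 17/5; 4/5 3/5 19/5; 0 0 1]
T4·…·T1 = [-9/5 12/5 51/5; 8/5 6/5 38/5; 0 0 1]
T5·…·T1 = [-9/5 12/5 21/5; 8/5 6/5 18/5; 0 0 1]
T6·…·T1 = [-9/5 12/5 21/5; -1/5 18/5 39/5; 0 0 1]
det M = -6; M⁻¹ = [-3/5 2/5 -3/5; -1/30 3/10 -11/5; 0 0 1]
M⁻¹ · (66/5, 44/5)ᵀ = (-5, 0)ᵀ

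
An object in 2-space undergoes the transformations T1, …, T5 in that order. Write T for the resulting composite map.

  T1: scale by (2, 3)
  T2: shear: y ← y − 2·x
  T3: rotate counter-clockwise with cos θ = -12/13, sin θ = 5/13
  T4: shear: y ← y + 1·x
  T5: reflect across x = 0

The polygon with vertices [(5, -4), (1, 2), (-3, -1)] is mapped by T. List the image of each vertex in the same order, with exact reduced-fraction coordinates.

image vertices: (-40/13, 474/13), (34/13, -48/13), (-27/13, -111/13)

T1 scale by (2, 3): (5, -4) → (10, -12); (1, 2) → (2, 6); (-3, -1) → (-6, -3)
T2 shear: y ← y − 2·x: (10, -12) → (10, -32); (2, 6) → (2, 2); (-6, -3) → (-6, 9)
T3 rotate counter-clockwise with cos θ = -12/13, sin θ = 5/13: (10, -32) → (40/13, 434/13); (2, 2) → (-34/13, -14/13); (-6, 9) → (27/13, -138/13)
T4 shear: y ← y + 1·x: (40/13, 434/13) → (40/13, 474/13); (-34/13, -14/13) → (-34/13, -48/13); (27/13, -138/13) → (27/13, -111/13)
T5 reflect across x = 0: (40/13, 474/13) → (-40/13, 474/13); (-34/13, -48/13) → (34/13, -48/13); (27/13, -111/13) → (-27/13, -111/13)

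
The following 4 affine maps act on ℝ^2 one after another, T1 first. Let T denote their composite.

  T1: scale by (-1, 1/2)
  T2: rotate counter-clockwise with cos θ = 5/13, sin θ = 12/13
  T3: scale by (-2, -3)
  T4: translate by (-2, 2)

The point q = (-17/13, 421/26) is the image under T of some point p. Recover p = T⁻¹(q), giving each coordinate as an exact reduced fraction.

T1 = [-1 0 0; 0 1/2 0; 0 0 1]
T2·T1 = [-5/13 -6/13 0; -12/13 5/26 0; 0 0 1]
T3·…·T1 = [10/13 12/13 0; 36/13 -15/26 0; 0 0 1]
T4·…·T1 = [10/13 12/13 -2; 36/13 -15/26 2; 0 0 1]
det M = -3; M⁻¹ = [5/26 4/13 -3/13; 12/13 -10/39 92/39; 0 0 1]
M⁻¹ · (-17/13, 421/26)ᵀ = (9/2, -3)ᵀ

p = (9/2, -3)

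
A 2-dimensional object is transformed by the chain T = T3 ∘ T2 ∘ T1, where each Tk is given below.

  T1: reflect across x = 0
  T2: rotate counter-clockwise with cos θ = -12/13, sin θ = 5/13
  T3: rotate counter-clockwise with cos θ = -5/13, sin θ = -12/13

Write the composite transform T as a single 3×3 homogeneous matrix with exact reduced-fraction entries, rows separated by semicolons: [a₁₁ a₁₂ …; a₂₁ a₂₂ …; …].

T = [-120/169 -119/169 0; -119/169 120/169 0; 0 0 1]

T1 = [-1 0 0; 0 1 0; 0 0 1]
T2·T1 = [12/13 -5/13 0; -5/13 -12/13 0; 0 0 1]
T3·…·T1 = [-120/169 -119/169 0; -119/169 120/169 0; 0 0 1]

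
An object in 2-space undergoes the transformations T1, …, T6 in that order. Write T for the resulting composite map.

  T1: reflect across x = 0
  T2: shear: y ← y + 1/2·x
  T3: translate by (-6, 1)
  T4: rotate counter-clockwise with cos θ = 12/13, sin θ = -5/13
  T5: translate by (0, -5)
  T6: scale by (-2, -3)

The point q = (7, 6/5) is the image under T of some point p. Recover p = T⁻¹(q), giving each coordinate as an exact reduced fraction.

T1 = [-1 0 0; 0 1 0; 0 0 1]
T2·T1 = [-1 0 0; -1/2 1 0; 0 0 1]
T3·…·T1 = [-1 0 -6; -1/2 1 1; 0 0 1]
T4·…·T1 = [-29/26 5/13 -67/13; -1/13 12/13 42/13; 0 0 1]
T5·…·T1 = [-29/26 5/13 -67/13; -1/13 12/13 -23/13; 0 0 1]
T6·…·T1 = [29/13 -10/13 134/13; 3/13 -36/13 69/13; 0 0 1]
det M = -6; M⁻¹ = [6/13 -5/39 -53/13; 1/26 -29/78 41/26; 0 0 1]
M⁻¹ · (7, 6/5)ᵀ = (-1, 7/5)ᵀ

p = (-1, 7/5)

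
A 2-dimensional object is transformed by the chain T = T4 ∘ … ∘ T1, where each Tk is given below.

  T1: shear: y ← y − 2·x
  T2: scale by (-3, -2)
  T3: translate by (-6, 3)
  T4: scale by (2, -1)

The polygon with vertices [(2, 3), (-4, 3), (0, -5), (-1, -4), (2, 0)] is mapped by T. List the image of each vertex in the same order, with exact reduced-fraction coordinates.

image vertices: (-24, -5), (12, 19), (-12, -13), (-6, -7), (-24, -11)

T1 shear: y ← y − 2·x: (2, 3) → (2, -1); (-4, 3) → (-4, 11); (0, -5) → (0, -5); (-1, -4) → (-1, -2); (2, 0) → (2, -4)
T2 scale by (-3, -2): (2, -1) → (-6, 2); (-4, 11) → (12, -22); (0, -5) → (0, 10); (-1, -2) → (3, 4); (2, -4) → (-6, 8)
T3 translate by (-6, 3): (-6, 2) → (-12, 5); (12, -22) → (6, -19); (0, 10) → (-6, 13); (3, 4) → (-3, 7); (-6, 8) → (-12, 11)
T4 scale by (2, -1): (-12, 5) → (-24, -5); (6, -19) → (12, 19); (-6, 13) → (-12, -13); (-3, 7) → (-6, -7); (-12, 11) → (-24, -11)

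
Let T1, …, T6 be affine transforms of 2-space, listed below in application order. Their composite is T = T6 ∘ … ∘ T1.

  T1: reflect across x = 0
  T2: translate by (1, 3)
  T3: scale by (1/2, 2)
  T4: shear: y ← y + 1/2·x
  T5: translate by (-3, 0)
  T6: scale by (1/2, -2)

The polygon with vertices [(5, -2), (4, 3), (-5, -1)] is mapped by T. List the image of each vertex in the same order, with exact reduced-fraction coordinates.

T1 reflect across x = 0: (5, -2) → (-5, -2); (4, 3) → (-4, 3); (-5, -1) → (5, -1)
T2 translate by (1, 3): (-5, -2) → (-4, 1); (-4, 3) → (-3, 6); (5, -1) → (6, 2)
T3 scale by (1/2, 2): (-4, 1) → (-2, 2); (-3, 6) → (-3/2, 12); (6, 2) → (3, 4)
T4 shear: y ← y + 1/2·x: (-2, 2) → (-2, 1); (-3/2, 12) → (-3/2, 45/4); (3, 4) → (3, 11/2)
T5 translate by (-3, 0): (-2, 1) → (-5, 1); (-3/2, 45/4) → (-9/2, 45/4); (3, 11/2) → (0, 11/2)
T6 scale by (1/2, -2): (-5, 1) → (-5/2, -2); (-9/2, 45/4) → (-9/4, -45/2); (0, 11/2) → (0, -11)

image vertices: (-5/2, -2), (-9/4, -45/2), (0, -11)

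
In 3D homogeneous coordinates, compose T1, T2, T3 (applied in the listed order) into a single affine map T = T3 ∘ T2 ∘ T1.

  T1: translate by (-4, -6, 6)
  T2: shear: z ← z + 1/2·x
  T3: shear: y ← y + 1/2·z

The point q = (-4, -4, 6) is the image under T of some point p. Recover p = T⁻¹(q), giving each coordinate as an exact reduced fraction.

T1 = [1 0 0 -4; 0 1 0 -6; 0 0 1 6; 0 0 0 1]
T2·T1 = [1 0 0 -4; 0 1 0 -6; 1/2 0 1 4; 0 0 0 1]
T3·…·T1 = [1 0 0 -4; 1/4 1 1/2 -4; 1/2 0 1 4; 0 0 0 1]
det M = 1; M⁻¹ = [1 0 0 4; 0 1 -1/2 6; -1/2 0 1 -6; 0 0 0 1]
M⁻¹ · (-4, -4, 6)ᵀ = (0, -1, 2)ᵀ

p = (0, -1, 2)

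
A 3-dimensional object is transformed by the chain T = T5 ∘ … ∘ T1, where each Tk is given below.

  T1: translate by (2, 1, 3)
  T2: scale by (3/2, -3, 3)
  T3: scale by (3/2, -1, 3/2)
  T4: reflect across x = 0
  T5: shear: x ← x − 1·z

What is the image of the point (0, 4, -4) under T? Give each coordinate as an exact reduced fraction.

T1 translate by (2, 1, 3): (0, 4, -4) → (2, 5, -1)
T2 scale by (3/2, -3, 3): (2, 5, -1) → (3, -15, -3)
T3 scale by (3/2, -1, 3/2): (3, -15, -3) → (9/2, 15, -9/2)
T4 reflect across x = 0: (9/2, 15, -9/2) → (-9/2, 15, -9/2)
T5 shear: x ← x − 1·z: (-9/2, 15, -9/2) → (0, 15, -9/2)

T(p) = (0, 15, -9/2)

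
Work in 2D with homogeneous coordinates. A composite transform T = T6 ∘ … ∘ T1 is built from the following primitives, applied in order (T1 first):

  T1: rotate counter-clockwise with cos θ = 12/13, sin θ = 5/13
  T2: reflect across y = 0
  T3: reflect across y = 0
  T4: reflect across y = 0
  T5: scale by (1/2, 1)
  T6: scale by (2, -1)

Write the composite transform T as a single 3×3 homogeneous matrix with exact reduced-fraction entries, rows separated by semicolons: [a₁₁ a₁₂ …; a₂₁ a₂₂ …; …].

T = [12/13 -5/13 0; 5/13 12/13 0; 0 0 1]

T1 = [12/13 -5/13 0; 5/13 12/13 0; 0 0 1]
T2·T1 = [12/13 -5/13 0; -5/13 -12/13 0; 0 0 1]
T3·…·T1 = [12/13 -5/13 0; 5/13 12/13 0; 0 0 1]
T4·…·T1 = [12/13 -5/13 0; -5/13 -12/13 0; 0 0 1]
T5·…·T1 = [6/13 -5/26 0; -5/13 -12/13 0; 0 0 1]
T6·…·T1 = [12/13 -5/13 0; 5/13 12/13 0; 0 0 1]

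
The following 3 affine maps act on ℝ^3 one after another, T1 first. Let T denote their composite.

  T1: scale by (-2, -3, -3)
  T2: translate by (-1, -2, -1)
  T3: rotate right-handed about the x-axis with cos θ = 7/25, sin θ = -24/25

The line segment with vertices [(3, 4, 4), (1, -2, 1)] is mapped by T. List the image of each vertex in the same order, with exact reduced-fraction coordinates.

image vertices: (-7, -82/5, 49/5), (-3, -68/25, -124/25)

T1 scale by (-2, -3, -3): (3, 4, 4) → (-6, -12, -12); (1, -2, 1) → (-2, 6, -3)
T2 translate by (-1, -2, -1): (-6, -12, -12) → (-7, -14, -13); (-2, 6, -3) → (-3, 4, -4)
T3 rotate right-handed about the x-axis with cos θ = 7/25, sin θ = -24/25: (-7, -14, -13) → (-7, -82/5, 49/5); (-3, 4, -4) → (-3, -68/25, -124/25)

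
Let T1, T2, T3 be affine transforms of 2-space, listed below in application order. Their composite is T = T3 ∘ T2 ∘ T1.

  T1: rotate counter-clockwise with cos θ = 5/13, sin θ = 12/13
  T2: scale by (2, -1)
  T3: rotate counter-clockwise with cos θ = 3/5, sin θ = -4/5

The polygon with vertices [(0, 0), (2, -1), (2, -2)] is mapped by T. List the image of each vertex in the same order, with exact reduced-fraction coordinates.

T1 rotate counter-clockwise with cos θ = 5/13, sin θ = 12/13: (0, 0) → (0, 0); (2, -1) → (22/13, 19/13); (2, -2) → (34/13, 14/13)
T2 scale by (2, -1): (0, 0) → (0, 0); (22/13, 19/13) → (44/13, -19/13); (34/13, 14/13) → (68/13, -14/13)
T3 rotate counter-clockwise with cos θ = 3/5, sin θ = -4/5: (0, 0) → (0, 0); (44/13, -19/13) → (56/65, -233/65); (68/13, -14/13) → (148/65, -314/65)

image vertices: (0, 0), (56/65, -233/65), (148/65, -314/65)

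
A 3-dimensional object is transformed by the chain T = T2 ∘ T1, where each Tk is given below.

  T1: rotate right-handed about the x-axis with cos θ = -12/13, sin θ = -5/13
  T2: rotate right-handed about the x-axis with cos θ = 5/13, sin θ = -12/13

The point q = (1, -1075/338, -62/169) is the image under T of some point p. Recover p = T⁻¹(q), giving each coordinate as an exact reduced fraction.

p = (1, 2, 5/2)

T1 = [1 0 0 0; 0 -12/13 5/13 0; 0 -5/13 -12/13 0; 0 0 0 1]
T2·T1 = [1 0 0 0; 0 -120/169 -119/169 0; 0 119/169 -120/169 0; 0 0 0 1]
det M = 1; M⁻¹ = [1 0 0 0; 0 -120/169 119/169 0; 0 -119/169 -120/169 0; 0 0 0 1]
M⁻¹ · (1, -1075/338, -62/169)ᵀ = (1, 2, 5/2)ᵀ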